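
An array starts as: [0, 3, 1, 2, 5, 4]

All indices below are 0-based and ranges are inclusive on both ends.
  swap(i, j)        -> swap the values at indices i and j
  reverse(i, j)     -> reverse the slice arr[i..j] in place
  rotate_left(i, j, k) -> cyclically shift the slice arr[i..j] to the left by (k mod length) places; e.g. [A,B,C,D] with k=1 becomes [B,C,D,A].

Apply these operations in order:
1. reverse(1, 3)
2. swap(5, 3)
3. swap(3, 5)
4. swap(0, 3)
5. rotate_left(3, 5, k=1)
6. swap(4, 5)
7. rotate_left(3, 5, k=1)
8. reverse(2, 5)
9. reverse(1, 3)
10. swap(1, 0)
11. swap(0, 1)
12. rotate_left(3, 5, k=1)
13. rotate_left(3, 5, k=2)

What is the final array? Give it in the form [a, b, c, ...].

Answer: [3, 4, 5, 2, 0, 1]

Derivation:
After 1 (reverse(1, 3)): [0, 2, 1, 3, 5, 4]
After 2 (swap(5, 3)): [0, 2, 1, 4, 5, 3]
After 3 (swap(3, 5)): [0, 2, 1, 3, 5, 4]
After 4 (swap(0, 3)): [3, 2, 1, 0, 5, 4]
After 5 (rotate_left(3, 5, k=1)): [3, 2, 1, 5, 4, 0]
After 6 (swap(4, 5)): [3, 2, 1, 5, 0, 4]
After 7 (rotate_left(3, 5, k=1)): [3, 2, 1, 0, 4, 5]
After 8 (reverse(2, 5)): [3, 2, 5, 4, 0, 1]
After 9 (reverse(1, 3)): [3, 4, 5, 2, 0, 1]
After 10 (swap(1, 0)): [4, 3, 5, 2, 0, 1]
After 11 (swap(0, 1)): [3, 4, 5, 2, 0, 1]
After 12 (rotate_left(3, 5, k=1)): [3, 4, 5, 0, 1, 2]
After 13 (rotate_left(3, 5, k=2)): [3, 4, 5, 2, 0, 1]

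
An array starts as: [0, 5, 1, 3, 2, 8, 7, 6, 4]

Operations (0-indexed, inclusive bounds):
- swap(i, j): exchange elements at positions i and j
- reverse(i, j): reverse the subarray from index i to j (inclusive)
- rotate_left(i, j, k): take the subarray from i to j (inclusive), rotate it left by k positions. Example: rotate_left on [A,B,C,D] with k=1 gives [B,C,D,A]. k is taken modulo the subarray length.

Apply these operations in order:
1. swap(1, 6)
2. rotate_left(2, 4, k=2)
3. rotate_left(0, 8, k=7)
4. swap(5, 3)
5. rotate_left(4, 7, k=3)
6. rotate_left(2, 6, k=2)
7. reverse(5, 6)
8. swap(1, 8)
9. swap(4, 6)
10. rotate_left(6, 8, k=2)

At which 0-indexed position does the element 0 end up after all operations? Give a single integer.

Answer: 4

Derivation:
After 1 (swap(1, 6)): [0, 7, 1, 3, 2, 8, 5, 6, 4]
After 2 (rotate_left(2, 4, k=2)): [0, 7, 2, 1, 3, 8, 5, 6, 4]
After 3 (rotate_left(0, 8, k=7)): [6, 4, 0, 7, 2, 1, 3, 8, 5]
After 4 (swap(5, 3)): [6, 4, 0, 1, 2, 7, 3, 8, 5]
After 5 (rotate_left(4, 7, k=3)): [6, 4, 0, 1, 8, 2, 7, 3, 5]
After 6 (rotate_left(2, 6, k=2)): [6, 4, 8, 2, 7, 0, 1, 3, 5]
After 7 (reverse(5, 6)): [6, 4, 8, 2, 7, 1, 0, 3, 5]
After 8 (swap(1, 8)): [6, 5, 8, 2, 7, 1, 0, 3, 4]
After 9 (swap(4, 6)): [6, 5, 8, 2, 0, 1, 7, 3, 4]
After 10 (rotate_left(6, 8, k=2)): [6, 5, 8, 2, 0, 1, 4, 7, 3]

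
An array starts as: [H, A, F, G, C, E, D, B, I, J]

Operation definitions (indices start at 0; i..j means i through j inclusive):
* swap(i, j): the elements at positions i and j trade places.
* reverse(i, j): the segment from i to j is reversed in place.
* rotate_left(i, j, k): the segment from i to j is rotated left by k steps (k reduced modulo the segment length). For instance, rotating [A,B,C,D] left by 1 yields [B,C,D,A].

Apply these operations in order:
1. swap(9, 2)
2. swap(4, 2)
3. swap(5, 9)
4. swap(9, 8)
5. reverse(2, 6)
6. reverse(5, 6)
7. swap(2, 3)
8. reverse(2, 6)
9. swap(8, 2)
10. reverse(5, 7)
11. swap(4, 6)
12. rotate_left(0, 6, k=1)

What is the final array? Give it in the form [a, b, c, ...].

After 1 (swap(9, 2)): [H, A, J, G, C, E, D, B, I, F]
After 2 (swap(4, 2)): [H, A, C, G, J, E, D, B, I, F]
After 3 (swap(5, 9)): [H, A, C, G, J, F, D, B, I, E]
After 4 (swap(9, 8)): [H, A, C, G, J, F, D, B, E, I]
After 5 (reverse(2, 6)): [H, A, D, F, J, G, C, B, E, I]
After 6 (reverse(5, 6)): [H, A, D, F, J, C, G, B, E, I]
After 7 (swap(2, 3)): [H, A, F, D, J, C, G, B, E, I]
After 8 (reverse(2, 6)): [H, A, G, C, J, D, F, B, E, I]
After 9 (swap(8, 2)): [H, A, E, C, J, D, F, B, G, I]
After 10 (reverse(5, 7)): [H, A, E, C, J, B, F, D, G, I]
After 11 (swap(4, 6)): [H, A, E, C, F, B, J, D, G, I]
After 12 (rotate_left(0, 6, k=1)): [A, E, C, F, B, J, H, D, G, I]

Answer: [A, E, C, F, B, J, H, D, G, I]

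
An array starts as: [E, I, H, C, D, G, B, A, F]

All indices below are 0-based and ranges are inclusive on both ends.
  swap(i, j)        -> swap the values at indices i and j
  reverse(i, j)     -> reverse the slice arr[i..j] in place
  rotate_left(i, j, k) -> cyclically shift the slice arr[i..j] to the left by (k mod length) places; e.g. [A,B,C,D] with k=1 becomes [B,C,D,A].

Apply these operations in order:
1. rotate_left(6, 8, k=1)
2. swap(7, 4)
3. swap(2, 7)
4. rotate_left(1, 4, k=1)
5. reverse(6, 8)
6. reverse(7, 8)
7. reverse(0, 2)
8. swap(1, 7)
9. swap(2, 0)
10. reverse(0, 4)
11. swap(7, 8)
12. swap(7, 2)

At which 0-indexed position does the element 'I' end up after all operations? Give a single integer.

Answer: 0

Derivation:
After 1 (rotate_left(6, 8, k=1)): [E, I, H, C, D, G, A, F, B]
After 2 (swap(7, 4)): [E, I, H, C, F, G, A, D, B]
After 3 (swap(2, 7)): [E, I, D, C, F, G, A, H, B]
After 4 (rotate_left(1, 4, k=1)): [E, D, C, F, I, G, A, H, B]
After 5 (reverse(6, 8)): [E, D, C, F, I, G, B, H, A]
After 6 (reverse(7, 8)): [E, D, C, F, I, G, B, A, H]
After 7 (reverse(0, 2)): [C, D, E, F, I, G, B, A, H]
After 8 (swap(1, 7)): [C, A, E, F, I, G, B, D, H]
After 9 (swap(2, 0)): [E, A, C, F, I, G, B, D, H]
After 10 (reverse(0, 4)): [I, F, C, A, E, G, B, D, H]
After 11 (swap(7, 8)): [I, F, C, A, E, G, B, H, D]
After 12 (swap(7, 2)): [I, F, H, A, E, G, B, C, D]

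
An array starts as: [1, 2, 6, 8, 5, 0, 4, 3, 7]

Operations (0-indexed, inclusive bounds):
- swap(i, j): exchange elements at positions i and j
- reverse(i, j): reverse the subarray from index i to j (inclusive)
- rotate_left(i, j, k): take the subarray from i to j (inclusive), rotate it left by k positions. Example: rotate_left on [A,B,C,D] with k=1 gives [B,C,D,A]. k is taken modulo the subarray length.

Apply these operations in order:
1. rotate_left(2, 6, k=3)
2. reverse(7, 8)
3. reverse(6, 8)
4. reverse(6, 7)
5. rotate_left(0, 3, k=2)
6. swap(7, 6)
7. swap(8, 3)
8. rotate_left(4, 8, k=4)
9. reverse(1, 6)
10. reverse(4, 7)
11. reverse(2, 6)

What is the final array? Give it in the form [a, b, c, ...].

After 1 (rotate_left(2, 6, k=3)): [1, 2, 0, 4, 6, 8, 5, 3, 7]
After 2 (reverse(7, 8)): [1, 2, 0, 4, 6, 8, 5, 7, 3]
After 3 (reverse(6, 8)): [1, 2, 0, 4, 6, 8, 3, 7, 5]
After 4 (reverse(6, 7)): [1, 2, 0, 4, 6, 8, 7, 3, 5]
After 5 (rotate_left(0, 3, k=2)): [0, 4, 1, 2, 6, 8, 7, 3, 5]
After 6 (swap(7, 6)): [0, 4, 1, 2, 6, 8, 3, 7, 5]
After 7 (swap(8, 3)): [0, 4, 1, 5, 6, 8, 3, 7, 2]
After 8 (rotate_left(4, 8, k=4)): [0, 4, 1, 5, 2, 6, 8, 3, 7]
After 9 (reverse(1, 6)): [0, 8, 6, 2, 5, 1, 4, 3, 7]
After 10 (reverse(4, 7)): [0, 8, 6, 2, 3, 4, 1, 5, 7]
After 11 (reverse(2, 6)): [0, 8, 1, 4, 3, 2, 6, 5, 7]

Answer: [0, 8, 1, 4, 3, 2, 6, 5, 7]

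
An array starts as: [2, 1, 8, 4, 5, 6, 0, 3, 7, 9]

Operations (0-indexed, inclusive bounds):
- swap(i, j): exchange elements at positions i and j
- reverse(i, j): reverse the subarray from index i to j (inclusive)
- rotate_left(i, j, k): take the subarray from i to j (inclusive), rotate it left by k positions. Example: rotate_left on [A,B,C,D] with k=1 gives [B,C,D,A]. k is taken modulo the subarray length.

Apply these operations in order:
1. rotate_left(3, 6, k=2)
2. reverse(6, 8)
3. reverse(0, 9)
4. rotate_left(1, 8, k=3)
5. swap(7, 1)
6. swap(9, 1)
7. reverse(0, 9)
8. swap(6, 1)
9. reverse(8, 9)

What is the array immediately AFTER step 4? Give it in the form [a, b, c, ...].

Answer: [9, 4, 0, 6, 8, 1, 5, 3, 7, 2]

Derivation:
After 1 (rotate_left(3, 6, k=2)): [2, 1, 8, 6, 0, 4, 5, 3, 7, 9]
After 2 (reverse(6, 8)): [2, 1, 8, 6, 0, 4, 7, 3, 5, 9]
After 3 (reverse(0, 9)): [9, 5, 3, 7, 4, 0, 6, 8, 1, 2]
After 4 (rotate_left(1, 8, k=3)): [9, 4, 0, 6, 8, 1, 5, 3, 7, 2]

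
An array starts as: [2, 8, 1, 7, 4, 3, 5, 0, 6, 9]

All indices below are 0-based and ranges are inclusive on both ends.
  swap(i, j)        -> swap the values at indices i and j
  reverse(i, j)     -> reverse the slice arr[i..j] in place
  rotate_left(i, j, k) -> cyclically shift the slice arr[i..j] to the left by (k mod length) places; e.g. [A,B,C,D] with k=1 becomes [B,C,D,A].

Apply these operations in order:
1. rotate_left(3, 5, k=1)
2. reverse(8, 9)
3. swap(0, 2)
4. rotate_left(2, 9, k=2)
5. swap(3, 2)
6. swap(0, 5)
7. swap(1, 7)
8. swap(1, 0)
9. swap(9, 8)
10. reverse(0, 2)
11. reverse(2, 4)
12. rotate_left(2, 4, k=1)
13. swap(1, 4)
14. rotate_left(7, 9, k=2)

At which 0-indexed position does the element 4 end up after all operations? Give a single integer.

After 1 (rotate_left(3, 5, k=1)): [2, 8, 1, 4, 3, 7, 5, 0, 6, 9]
After 2 (reverse(8, 9)): [2, 8, 1, 4, 3, 7, 5, 0, 9, 6]
After 3 (swap(0, 2)): [1, 8, 2, 4, 3, 7, 5, 0, 9, 6]
After 4 (rotate_left(2, 9, k=2)): [1, 8, 3, 7, 5, 0, 9, 6, 2, 4]
After 5 (swap(3, 2)): [1, 8, 7, 3, 5, 0, 9, 6, 2, 4]
After 6 (swap(0, 5)): [0, 8, 7, 3, 5, 1, 9, 6, 2, 4]
After 7 (swap(1, 7)): [0, 6, 7, 3, 5, 1, 9, 8, 2, 4]
After 8 (swap(1, 0)): [6, 0, 7, 3, 5, 1, 9, 8, 2, 4]
After 9 (swap(9, 8)): [6, 0, 7, 3, 5, 1, 9, 8, 4, 2]
After 10 (reverse(0, 2)): [7, 0, 6, 3, 5, 1, 9, 8, 4, 2]
After 11 (reverse(2, 4)): [7, 0, 5, 3, 6, 1, 9, 8, 4, 2]
After 12 (rotate_left(2, 4, k=1)): [7, 0, 3, 6, 5, 1, 9, 8, 4, 2]
After 13 (swap(1, 4)): [7, 5, 3, 6, 0, 1, 9, 8, 4, 2]
After 14 (rotate_left(7, 9, k=2)): [7, 5, 3, 6, 0, 1, 9, 2, 8, 4]

Answer: 9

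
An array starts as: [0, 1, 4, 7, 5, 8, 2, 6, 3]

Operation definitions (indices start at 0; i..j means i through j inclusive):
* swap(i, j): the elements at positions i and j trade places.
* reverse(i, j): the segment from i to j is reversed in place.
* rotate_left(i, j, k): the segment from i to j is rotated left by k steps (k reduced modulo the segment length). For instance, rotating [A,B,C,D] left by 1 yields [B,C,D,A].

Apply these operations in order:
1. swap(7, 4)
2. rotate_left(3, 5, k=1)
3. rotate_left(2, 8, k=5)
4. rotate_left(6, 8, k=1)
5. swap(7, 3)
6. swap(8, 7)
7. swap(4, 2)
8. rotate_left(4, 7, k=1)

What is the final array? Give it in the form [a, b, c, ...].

After 1 (swap(7, 4)): [0, 1, 4, 7, 6, 8, 2, 5, 3]
After 2 (rotate_left(3, 5, k=1)): [0, 1, 4, 6, 8, 7, 2, 5, 3]
After 3 (rotate_left(2, 8, k=5)): [0, 1, 5, 3, 4, 6, 8, 7, 2]
After 4 (rotate_left(6, 8, k=1)): [0, 1, 5, 3, 4, 6, 7, 2, 8]
After 5 (swap(7, 3)): [0, 1, 5, 2, 4, 6, 7, 3, 8]
After 6 (swap(8, 7)): [0, 1, 5, 2, 4, 6, 7, 8, 3]
After 7 (swap(4, 2)): [0, 1, 4, 2, 5, 6, 7, 8, 3]
After 8 (rotate_left(4, 7, k=1)): [0, 1, 4, 2, 6, 7, 8, 5, 3]

Answer: [0, 1, 4, 2, 6, 7, 8, 5, 3]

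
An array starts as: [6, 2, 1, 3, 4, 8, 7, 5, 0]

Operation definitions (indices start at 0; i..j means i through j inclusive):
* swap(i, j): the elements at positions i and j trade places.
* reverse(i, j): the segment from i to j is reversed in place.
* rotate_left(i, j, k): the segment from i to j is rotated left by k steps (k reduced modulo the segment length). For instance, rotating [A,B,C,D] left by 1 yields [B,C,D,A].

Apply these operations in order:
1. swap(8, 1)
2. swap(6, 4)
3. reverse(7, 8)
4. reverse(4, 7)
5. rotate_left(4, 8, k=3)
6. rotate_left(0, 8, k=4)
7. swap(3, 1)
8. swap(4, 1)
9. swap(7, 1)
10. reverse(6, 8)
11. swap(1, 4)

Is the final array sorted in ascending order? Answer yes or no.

After 1 (swap(8, 1)): [6, 0, 1, 3, 4, 8, 7, 5, 2]
After 2 (swap(6, 4)): [6, 0, 1, 3, 7, 8, 4, 5, 2]
After 3 (reverse(7, 8)): [6, 0, 1, 3, 7, 8, 4, 2, 5]
After 4 (reverse(4, 7)): [6, 0, 1, 3, 2, 4, 8, 7, 5]
After 5 (rotate_left(4, 8, k=3)): [6, 0, 1, 3, 7, 5, 2, 4, 8]
After 6 (rotate_left(0, 8, k=4)): [7, 5, 2, 4, 8, 6, 0, 1, 3]
After 7 (swap(3, 1)): [7, 4, 2, 5, 8, 6, 0, 1, 3]
After 8 (swap(4, 1)): [7, 8, 2, 5, 4, 6, 0, 1, 3]
After 9 (swap(7, 1)): [7, 1, 2, 5, 4, 6, 0, 8, 3]
After 10 (reverse(6, 8)): [7, 1, 2, 5, 4, 6, 3, 8, 0]
After 11 (swap(1, 4)): [7, 4, 2, 5, 1, 6, 3, 8, 0]

Answer: no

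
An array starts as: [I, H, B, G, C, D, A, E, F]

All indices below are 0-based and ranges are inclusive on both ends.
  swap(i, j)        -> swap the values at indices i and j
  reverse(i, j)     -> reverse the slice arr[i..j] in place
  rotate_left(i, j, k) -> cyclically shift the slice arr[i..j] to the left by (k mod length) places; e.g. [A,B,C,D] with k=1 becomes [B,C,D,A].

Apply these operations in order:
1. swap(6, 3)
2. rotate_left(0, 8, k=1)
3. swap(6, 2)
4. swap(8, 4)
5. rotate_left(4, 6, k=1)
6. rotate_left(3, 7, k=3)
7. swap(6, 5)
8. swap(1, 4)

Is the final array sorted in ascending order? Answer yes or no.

After 1 (swap(6, 3)): [I, H, B, A, C, D, G, E, F]
After 2 (rotate_left(0, 8, k=1)): [H, B, A, C, D, G, E, F, I]
After 3 (swap(6, 2)): [H, B, E, C, D, G, A, F, I]
After 4 (swap(8, 4)): [H, B, E, C, I, G, A, F, D]
After 5 (rotate_left(4, 6, k=1)): [H, B, E, C, G, A, I, F, D]
After 6 (rotate_left(3, 7, k=3)): [H, B, E, I, F, C, G, A, D]
After 7 (swap(6, 5)): [H, B, E, I, F, G, C, A, D]
After 8 (swap(1, 4)): [H, F, E, I, B, G, C, A, D]

Answer: no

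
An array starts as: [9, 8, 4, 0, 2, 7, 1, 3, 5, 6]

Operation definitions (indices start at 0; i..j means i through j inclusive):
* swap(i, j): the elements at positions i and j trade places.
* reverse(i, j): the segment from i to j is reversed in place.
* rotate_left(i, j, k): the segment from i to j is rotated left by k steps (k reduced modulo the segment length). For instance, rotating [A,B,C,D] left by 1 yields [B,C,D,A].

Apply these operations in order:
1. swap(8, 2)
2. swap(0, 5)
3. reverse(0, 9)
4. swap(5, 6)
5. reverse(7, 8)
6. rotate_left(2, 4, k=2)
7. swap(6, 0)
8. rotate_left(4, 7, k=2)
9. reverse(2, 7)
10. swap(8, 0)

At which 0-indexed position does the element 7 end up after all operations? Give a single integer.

Answer: 9

Derivation:
After 1 (swap(8, 2)): [9, 8, 5, 0, 2, 7, 1, 3, 4, 6]
After 2 (swap(0, 5)): [7, 8, 5, 0, 2, 9, 1, 3, 4, 6]
After 3 (reverse(0, 9)): [6, 4, 3, 1, 9, 2, 0, 5, 8, 7]
After 4 (swap(5, 6)): [6, 4, 3, 1, 9, 0, 2, 5, 8, 7]
After 5 (reverse(7, 8)): [6, 4, 3, 1, 9, 0, 2, 8, 5, 7]
After 6 (rotate_left(2, 4, k=2)): [6, 4, 9, 3, 1, 0, 2, 8, 5, 7]
After 7 (swap(6, 0)): [2, 4, 9, 3, 1, 0, 6, 8, 5, 7]
After 8 (rotate_left(4, 7, k=2)): [2, 4, 9, 3, 6, 8, 1, 0, 5, 7]
After 9 (reverse(2, 7)): [2, 4, 0, 1, 8, 6, 3, 9, 5, 7]
After 10 (swap(8, 0)): [5, 4, 0, 1, 8, 6, 3, 9, 2, 7]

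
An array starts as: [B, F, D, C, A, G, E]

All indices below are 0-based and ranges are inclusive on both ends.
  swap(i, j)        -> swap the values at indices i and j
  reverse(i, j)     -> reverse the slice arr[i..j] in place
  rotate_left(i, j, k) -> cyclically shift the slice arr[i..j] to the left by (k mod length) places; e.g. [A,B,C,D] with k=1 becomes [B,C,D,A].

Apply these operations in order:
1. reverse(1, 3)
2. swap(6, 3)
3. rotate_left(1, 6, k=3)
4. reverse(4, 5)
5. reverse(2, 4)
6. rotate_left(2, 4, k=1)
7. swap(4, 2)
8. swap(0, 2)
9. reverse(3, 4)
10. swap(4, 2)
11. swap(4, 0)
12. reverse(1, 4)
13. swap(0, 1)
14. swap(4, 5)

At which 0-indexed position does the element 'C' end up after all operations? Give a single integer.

Answer: 4

Derivation:
After 1 (reverse(1, 3)): [B, C, D, F, A, G, E]
After 2 (swap(6, 3)): [B, C, D, E, A, G, F]
After 3 (rotate_left(1, 6, k=3)): [B, A, G, F, C, D, E]
After 4 (reverse(4, 5)): [B, A, G, F, D, C, E]
After 5 (reverse(2, 4)): [B, A, D, F, G, C, E]
After 6 (rotate_left(2, 4, k=1)): [B, A, F, G, D, C, E]
After 7 (swap(4, 2)): [B, A, D, G, F, C, E]
After 8 (swap(0, 2)): [D, A, B, G, F, C, E]
After 9 (reverse(3, 4)): [D, A, B, F, G, C, E]
After 10 (swap(4, 2)): [D, A, G, F, B, C, E]
After 11 (swap(4, 0)): [B, A, G, F, D, C, E]
After 12 (reverse(1, 4)): [B, D, F, G, A, C, E]
After 13 (swap(0, 1)): [D, B, F, G, A, C, E]
After 14 (swap(4, 5)): [D, B, F, G, C, A, E]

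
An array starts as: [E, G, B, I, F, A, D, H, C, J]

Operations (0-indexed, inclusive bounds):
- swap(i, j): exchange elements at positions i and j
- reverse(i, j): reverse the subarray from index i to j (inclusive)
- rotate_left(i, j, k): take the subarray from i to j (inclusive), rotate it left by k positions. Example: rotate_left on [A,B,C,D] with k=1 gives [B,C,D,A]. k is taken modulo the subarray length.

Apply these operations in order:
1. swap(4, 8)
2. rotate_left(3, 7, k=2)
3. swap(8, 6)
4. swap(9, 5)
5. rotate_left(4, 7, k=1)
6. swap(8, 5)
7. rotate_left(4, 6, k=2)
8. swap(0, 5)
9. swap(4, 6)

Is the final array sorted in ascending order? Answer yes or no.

After 1 (swap(4, 8)): [E, G, B, I, C, A, D, H, F, J]
After 2 (rotate_left(3, 7, k=2)): [E, G, B, A, D, H, I, C, F, J]
After 3 (swap(8, 6)): [E, G, B, A, D, H, F, C, I, J]
After 4 (swap(9, 5)): [E, G, B, A, D, J, F, C, I, H]
After 5 (rotate_left(4, 7, k=1)): [E, G, B, A, J, F, C, D, I, H]
After 6 (swap(8, 5)): [E, G, B, A, J, I, C, D, F, H]
After 7 (rotate_left(4, 6, k=2)): [E, G, B, A, C, J, I, D, F, H]
After 8 (swap(0, 5)): [J, G, B, A, C, E, I, D, F, H]
After 9 (swap(4, 6)): [J, G, B, A, I, E, C, D, F, H]

Answer: no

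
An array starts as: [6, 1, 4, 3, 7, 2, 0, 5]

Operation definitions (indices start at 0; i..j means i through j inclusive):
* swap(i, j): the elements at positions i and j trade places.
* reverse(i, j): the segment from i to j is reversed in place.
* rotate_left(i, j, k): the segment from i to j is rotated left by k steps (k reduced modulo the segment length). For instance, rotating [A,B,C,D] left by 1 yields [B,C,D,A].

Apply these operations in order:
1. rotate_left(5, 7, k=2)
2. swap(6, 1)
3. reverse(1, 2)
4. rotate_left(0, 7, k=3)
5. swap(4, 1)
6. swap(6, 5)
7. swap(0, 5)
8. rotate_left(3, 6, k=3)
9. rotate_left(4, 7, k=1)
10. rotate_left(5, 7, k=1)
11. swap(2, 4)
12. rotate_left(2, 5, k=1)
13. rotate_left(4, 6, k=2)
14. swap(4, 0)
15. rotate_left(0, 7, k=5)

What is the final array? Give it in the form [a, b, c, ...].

After 1 (rotate_left(5, 7, k=2)): [6, 1, 4, 3, 7, 5, 2, 0]
After 2 (swap(6, 1)): [6, 2, 4, 3, 7, 5, 1, 0]
After 3 (reverse(1, 2)): [6, 4, 2, 3, 7, 5, 1, 0]
After 4 (rotate_left(0, 7, k=3)): [3, 7, 5, 1, 0, 6, 4, 2]
After 5 (swap(4, 1)): [3, 0, 5, 1, 7, 6, 4, 2]
After 6 (swap(6, 5)): [3, 0, 5, 1, 7, 4, 6, 2]
After 7 (swap(0, 5)): [4, 0, 5, 1, 7, 3, 6, 2]
After 8 (rotate_left(3, 6, k=3)): [4, 0, 5, 6, 1, 7, 3, 2]
After 9 (rotate_left(4, 7, k=1)): [4, 0, 5, 6, 7, 3, 2, 1]
After 10 (rotate_left(5, 7, k=1)): [4, 0, 5, 6, 7, 2, 1, 3]
After 11 (swap(2, 4)): [4, 0, 7, 6, 5, 2, 1, 3]
After 12 (rotate_left(2, 5, k=1)): [4, 0, 6, 5, 2, 7, 1, 3]
After 13 (rotate_left(4, 6, k=2)): [4, 0, 6, 5, 1, 2, 7, 3]
After 14 (swap(4, 0)): [1, 0, 6, 5, 4, 2, 7, 3]
After 15 (rotate_left(0, 7, k=5)): [2, 7, 3, 1, 0, 6, 5, 4]

Answer: [2, 7, 3, 1, 0, 6, 5, 4]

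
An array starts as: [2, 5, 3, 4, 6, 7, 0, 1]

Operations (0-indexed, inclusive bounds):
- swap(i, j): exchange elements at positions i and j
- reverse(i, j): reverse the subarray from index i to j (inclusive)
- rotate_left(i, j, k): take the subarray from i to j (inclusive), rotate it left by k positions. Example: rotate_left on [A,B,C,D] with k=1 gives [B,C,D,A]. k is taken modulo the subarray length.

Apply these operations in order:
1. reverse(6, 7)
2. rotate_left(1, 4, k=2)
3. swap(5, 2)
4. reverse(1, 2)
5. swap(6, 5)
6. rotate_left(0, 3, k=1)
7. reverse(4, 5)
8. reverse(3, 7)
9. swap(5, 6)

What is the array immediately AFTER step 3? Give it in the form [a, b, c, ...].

Answer: [2, 4, 7, 5, 3, 6, 1, 0]

Derivation:
After 1 (reverse(6, 7)): [2, 5, 3, 4, 6, 7, 1, 0]
After 2 (rotate_left(1, 4, k=2)): [2, 4, 6, 5, 3, 7, 1, 0]
After 3 (swap(5, 2)): [2, 4, 7, 5, 3, 6, 1, 0]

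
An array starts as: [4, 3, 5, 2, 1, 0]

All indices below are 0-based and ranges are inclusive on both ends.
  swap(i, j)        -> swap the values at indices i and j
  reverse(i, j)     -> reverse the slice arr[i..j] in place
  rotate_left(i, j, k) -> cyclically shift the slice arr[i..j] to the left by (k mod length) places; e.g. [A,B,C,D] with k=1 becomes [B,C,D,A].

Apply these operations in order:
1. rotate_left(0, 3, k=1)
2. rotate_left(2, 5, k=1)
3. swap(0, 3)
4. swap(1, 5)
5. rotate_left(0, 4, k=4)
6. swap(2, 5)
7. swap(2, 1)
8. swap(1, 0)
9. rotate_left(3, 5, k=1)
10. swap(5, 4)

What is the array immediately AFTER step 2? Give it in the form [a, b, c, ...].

After 1 (rotate_left(0, 3, k=1)): [3, 5, 2, 4, 1, 0]
After 2 (rotate_left(2, 5, k=1)): [3, 5, 4, 1, 0, 2]

Answer: [3, 5, 4, 1, 0, 2]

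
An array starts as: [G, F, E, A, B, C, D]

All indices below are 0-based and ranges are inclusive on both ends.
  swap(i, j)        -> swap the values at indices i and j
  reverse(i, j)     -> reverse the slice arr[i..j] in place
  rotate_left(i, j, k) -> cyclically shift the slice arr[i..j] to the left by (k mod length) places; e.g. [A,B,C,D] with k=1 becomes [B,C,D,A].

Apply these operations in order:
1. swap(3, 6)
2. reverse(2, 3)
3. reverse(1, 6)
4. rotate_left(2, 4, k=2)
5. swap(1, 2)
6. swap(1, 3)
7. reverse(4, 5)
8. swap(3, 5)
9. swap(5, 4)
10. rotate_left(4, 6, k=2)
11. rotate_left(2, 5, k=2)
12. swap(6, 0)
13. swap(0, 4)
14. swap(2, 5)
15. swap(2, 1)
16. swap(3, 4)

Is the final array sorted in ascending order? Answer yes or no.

After 1 (swap(3, 6)): [G, F, E, D, B, C, A]
After 2 (reverse(2, 3)): [G, F, D, E, B, C, A]
After 3 (reverse(1, 6)): [G, A, C, B, E, D, F]
After 4 (rotate_left(2, 4, k=2)): [G, A, E, C, B, D, F]
After 5 (swap(1, 2)): [G, E, A, C, B, D, F]
After 6 (swap(1, 3)): [G, C, A, E, B, D, F]
After 7 (reverse(4, 5)): [G, C, A, E, D, B, F]
After 8 (swap(3, 5)): [G, C, A, B, D, E, F]
After 9 (swap(5, 4)): [G, C, A, B, E, D, F]
After 10 (rotate_left(4, 6, k=2)): [G, C, A, B, F, E, D]
After 11 (rotate_left(2, 5, k=2)): [G, C, F, E, A, B, D]
After 12 (swap(6, 0)): [D, C, F, E, A, B, G]
After 13 (swap(0, 4)): [A, C, F, E, D, B, G]
After 14 (swap(2, 5)): [A, C, B, E, D, F, G]
After 15 (swap(2, 1)): [A, B, C, E, D, F, G]
After 16 (swap(3, 4)): [A, B, C, D, E, F, G]

Answer: yes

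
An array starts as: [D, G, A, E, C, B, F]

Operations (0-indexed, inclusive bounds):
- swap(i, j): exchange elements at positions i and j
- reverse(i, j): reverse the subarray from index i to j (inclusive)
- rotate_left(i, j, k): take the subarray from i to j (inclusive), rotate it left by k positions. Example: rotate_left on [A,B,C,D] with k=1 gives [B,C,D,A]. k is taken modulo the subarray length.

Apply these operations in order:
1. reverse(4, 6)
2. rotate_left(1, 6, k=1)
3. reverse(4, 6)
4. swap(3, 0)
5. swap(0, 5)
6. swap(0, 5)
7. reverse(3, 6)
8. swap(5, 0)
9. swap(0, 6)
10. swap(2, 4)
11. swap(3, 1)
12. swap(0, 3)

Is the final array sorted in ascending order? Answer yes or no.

Answer: yes

Derivation:
After 1 (reverse(4, 6)): [D, G, A, E, F, B, C]
After 2 (rotate_left(1, 6, k=1)): [D, A, E, F, B, C, G]
After 3 (reverse(4, 6)): [D, A, E, F, G, C, B]
After 4 (swap(3, 0)): [F, A, E, D, G, C, B]
After 5 (swap(0, 5)): [C, A, E, D, G, F, B]
After 6 (swap(0, 5)): [F, A, E, D, G, C, B]
After 7 (reverse(3, 6)): [F, A, E, B, C, G, D]
After 8 (swap(5, 0)): [G, A, E, B, C, F, D]
After 9 (swap(0, 6)): [D, A, E, B, C, F, G]
After 10 (swap(2, 4)): [D, A, C, B, E, F, G]
After 11 (swap(3, 1)): [D, B, C, A, E, F, G]
After 12 (swap(0, 3)): [A, B, C, D, E, F, G]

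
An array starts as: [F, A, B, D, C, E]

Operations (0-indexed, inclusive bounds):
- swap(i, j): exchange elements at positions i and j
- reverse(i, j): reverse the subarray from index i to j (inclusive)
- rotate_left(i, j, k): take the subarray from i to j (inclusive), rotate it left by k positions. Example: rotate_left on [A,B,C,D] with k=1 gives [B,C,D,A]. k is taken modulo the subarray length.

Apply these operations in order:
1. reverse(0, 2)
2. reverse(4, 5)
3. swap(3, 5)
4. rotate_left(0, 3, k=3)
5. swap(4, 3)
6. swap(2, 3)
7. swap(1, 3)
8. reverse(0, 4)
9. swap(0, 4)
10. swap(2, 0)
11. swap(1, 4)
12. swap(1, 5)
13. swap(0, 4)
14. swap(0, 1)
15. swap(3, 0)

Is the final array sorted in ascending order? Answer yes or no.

After 1 (reverse(0, 2)): [B, A, F, D, C, E]
After 2 (reverse(4, 5)): [B, A, F, D, E, C]
After 3 (swap(3, 5)): [B, A, F, C, E, D]
After 4 (rotate_left(0, 3, k=3)): [C, B, A, F, E, D]
After 5 (swap(4, 3)): [C, B, A, E, F, D]
After 6 (swap(2, 3)): [C, B, E, A, F, D]
After 7 (swap(1, 3)): [C, A, E, B, F, D]
After 8 (reverse(0, 4)): [F, B, E, A, C, D]
After 9 (swap(0, 4)): [C, B, E, A, F, D]
After 10 (swap(2, 0)): [E, B, C, A, F, D]
After 11 (swap(1, 4)): [E, F, C, A, B, D]
After 12 (swap(1, 5)): [E, D, C, A, B, F]
After 13 (swap(0, 4)): [B, D, C, A, E, F]
After 14 (swap(0, 1)): [D, B, C, A, E, F]
After 15 (swap(3, 0)): [A, B, C, D, E, F]

Answer: yes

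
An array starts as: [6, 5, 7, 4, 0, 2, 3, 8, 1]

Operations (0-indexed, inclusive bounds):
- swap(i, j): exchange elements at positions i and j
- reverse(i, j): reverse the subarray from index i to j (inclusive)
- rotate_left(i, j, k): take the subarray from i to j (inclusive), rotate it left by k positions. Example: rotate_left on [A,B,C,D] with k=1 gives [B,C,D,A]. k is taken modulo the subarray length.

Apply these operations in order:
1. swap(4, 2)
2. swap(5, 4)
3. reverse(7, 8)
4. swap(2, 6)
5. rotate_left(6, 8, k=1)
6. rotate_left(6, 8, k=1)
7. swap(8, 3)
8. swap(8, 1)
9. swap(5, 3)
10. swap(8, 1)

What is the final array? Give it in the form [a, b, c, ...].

After 1 (swap(4, 2)): [6, 5, 0, 4, 7, 2, 3, 8, 1]
After 2 (swap(5, 4)): [6, 5, 0, 4, 2, 7, 3, 8, 1]
After 3 (reverse(7, 8)): [6, 5, 0, 4, 2, 7, 3, 1, 8]
After 4 (swap(2, 6)): [6, 5, 3, 4, 2, 7, 0, 1, 8]
After 5 (rotate_left(6, 8, k=1)): [6, 5, 3, 4, 2, 7, 1, 8, 0]
After 6 (rotate_left(6, 8, k=1)): [6, 5, 3, 4, 2, 7, 8, 0, 1]
After 7 (swap(8, 3)): [6, 5, 3, 1, 2, 7, 8, 0, 4]
After 8 (swap(8, 1)): [6, 4, 3, 1, 2, 7, 8, 0, 5]
After 9 (swap(5, 3)): [6, 4, 3, 7, 2, 1, 8, 0, 5]
After 10 (swap(8, 1)): [6, 5, 3, 7, 2, 1, 8, 0, 4]

Answer: [6, 5, 3, 7, 2, 1, 8, 0, 4]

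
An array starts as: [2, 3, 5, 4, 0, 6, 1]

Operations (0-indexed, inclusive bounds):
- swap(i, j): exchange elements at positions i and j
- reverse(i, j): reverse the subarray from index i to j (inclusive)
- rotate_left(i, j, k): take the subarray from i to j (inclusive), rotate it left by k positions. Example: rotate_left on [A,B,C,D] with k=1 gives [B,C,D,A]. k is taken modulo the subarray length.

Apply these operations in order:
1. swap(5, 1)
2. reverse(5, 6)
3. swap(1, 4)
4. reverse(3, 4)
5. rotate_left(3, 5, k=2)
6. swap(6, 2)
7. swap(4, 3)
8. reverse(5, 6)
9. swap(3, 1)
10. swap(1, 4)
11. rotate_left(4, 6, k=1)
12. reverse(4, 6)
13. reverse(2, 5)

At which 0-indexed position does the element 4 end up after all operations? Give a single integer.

Answer: 2

Derivation:
After 1 (swap(5, 1)): [2, 6, 5, 4, 0, 3, 1]
After 2 (reverse(5, 6)): [2, 6, 5, 4, 0, 1, 3]
After 3 (swap(1, 4)): [2, 0, 5, 4, 6, 1, 3]
After 4 (reverse(3, 4)): [2, 0, 5, 6, 4, 1, 3]
After 5 (rotate_left(3, 5, k=2)): [2, 0, 5, 1, 6, 4, 3]
After 6 (swap(6, 2)): [2, 0, 3, 1, 6, 4, 5]
After 7 (swap(4, 3)): [2, 0, 3, 6, 1, 4, 5]
After 8 (reverse(5, 6)): [2, 0, 3, 6, 1, 5, 4]
After 9 (swap(3, 1)): [2, 6, 3, 0, 1, 5, 4]
After 10 (swap(1, 4)): [2, 1, 3, 0, 6, 5, 4]
After 11 (rotate_left(4, 6, k=1)): [2, 1, 3, 0, 5, 4, 6]
After 12 (reverse(4, 6)): [2, 1, 3, 0, 6, 4, 5]
After 13 (reverse(2, 5)): [2, 1, 4, 6, 0, 3, 5]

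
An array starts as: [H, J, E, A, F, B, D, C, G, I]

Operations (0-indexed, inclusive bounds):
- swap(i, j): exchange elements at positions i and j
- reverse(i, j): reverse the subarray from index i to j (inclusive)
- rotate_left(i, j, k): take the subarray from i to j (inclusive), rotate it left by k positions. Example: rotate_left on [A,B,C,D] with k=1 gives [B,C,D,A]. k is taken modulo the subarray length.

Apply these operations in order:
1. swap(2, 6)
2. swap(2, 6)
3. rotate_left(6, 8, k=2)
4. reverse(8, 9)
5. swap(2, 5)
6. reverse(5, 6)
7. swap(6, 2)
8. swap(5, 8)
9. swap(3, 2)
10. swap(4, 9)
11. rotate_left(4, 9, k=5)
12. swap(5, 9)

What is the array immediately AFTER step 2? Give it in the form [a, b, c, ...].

After 1 (swap(2, 6)): [H, J, D, A, F, B, E, C, G, I]
After 2 (swap(2, 6)): [H, J, E, A, F, B, D, C, G, I]

Answer: [H, J, E, A, F, B, D, C, G, I]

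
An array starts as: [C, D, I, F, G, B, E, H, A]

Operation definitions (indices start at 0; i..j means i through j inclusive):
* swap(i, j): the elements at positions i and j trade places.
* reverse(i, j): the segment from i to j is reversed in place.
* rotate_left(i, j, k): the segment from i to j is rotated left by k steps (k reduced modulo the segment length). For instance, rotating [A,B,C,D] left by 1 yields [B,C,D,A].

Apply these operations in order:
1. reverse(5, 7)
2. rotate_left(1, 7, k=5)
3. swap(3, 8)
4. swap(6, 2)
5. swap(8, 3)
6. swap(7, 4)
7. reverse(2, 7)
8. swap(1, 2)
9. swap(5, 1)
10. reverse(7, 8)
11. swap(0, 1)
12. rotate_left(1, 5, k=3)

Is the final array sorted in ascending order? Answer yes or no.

Answer: no

Derivation:
After 1 (reverse(5, 7)): [C, D, I, F, G, H, E, B, A]
After 2 (rotate_left(1, 7, k=5)): [C, E, B, D, I, F, G, H, A]
After 3 (swap(3, 8)): [C, E, B, A, I, F, G, H, D]
After 4 (swap(6, 2)): [C, E, G, A, I, F, B, H, D]
After 5 (swap(8, 3)): [C, E, G, D, I, F, B, H, A]
After 6 (swap(7, 4)): [C, E, G, D, H, F, B, I, A]
After 7 (reverse(2, 7)): [C, E, I, B, F, H, D, G, A]
After 8 (swap(1, 2)): [C, I, E, B, F, H, D, G, A]
After 9 (swap(5, 1)): [C, H, E, B, F, I, D, G, A]
After 10 (reverse(7, 8)): [C, H, E, B, F, I, D, A, G]
After 11 (swap(0, 1)): [H, C, E, B, F, I, D, A, G]
After 12 (rotate_left(1, 5, k=3)): [H, F, I, C, E, B, D, A, G]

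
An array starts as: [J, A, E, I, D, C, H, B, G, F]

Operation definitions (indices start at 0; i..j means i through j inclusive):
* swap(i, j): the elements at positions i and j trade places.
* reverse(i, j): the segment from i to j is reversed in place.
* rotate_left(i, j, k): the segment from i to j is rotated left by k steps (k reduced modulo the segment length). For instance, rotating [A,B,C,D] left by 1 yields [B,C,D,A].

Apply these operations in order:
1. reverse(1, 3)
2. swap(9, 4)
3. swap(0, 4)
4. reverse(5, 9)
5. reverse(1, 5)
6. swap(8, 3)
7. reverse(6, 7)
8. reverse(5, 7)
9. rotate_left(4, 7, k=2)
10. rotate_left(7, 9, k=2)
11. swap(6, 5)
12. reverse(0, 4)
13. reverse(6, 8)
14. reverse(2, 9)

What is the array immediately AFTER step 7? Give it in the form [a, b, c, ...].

Answer: [F, D, J, H, E, I, B, G, A, C]

Derivation:
After 1 (reverse(1, 3)): [J, I, E, A, D, C, H, B, G, F]
After 2 (swap(9, 4)): [J, I, E, A, F, C, H, B, G, D]
After 3 (swap(0, 4)): [F, I, E, A, J, C, H, B, G, D]
After 4 (reverse(5, 9)): [F, I, E, A, J, D, G, B, H, C]
After 5 (reverse(1, 5)): [F, D, J, A, E, I, G, B, H, C]
After 6 (swap(8, 3)): [F, D, J, H, E, I, G, B, A, C]
After 7 (reverse(6, 7)): [F, D, J, H, E, I, B, G, A, C]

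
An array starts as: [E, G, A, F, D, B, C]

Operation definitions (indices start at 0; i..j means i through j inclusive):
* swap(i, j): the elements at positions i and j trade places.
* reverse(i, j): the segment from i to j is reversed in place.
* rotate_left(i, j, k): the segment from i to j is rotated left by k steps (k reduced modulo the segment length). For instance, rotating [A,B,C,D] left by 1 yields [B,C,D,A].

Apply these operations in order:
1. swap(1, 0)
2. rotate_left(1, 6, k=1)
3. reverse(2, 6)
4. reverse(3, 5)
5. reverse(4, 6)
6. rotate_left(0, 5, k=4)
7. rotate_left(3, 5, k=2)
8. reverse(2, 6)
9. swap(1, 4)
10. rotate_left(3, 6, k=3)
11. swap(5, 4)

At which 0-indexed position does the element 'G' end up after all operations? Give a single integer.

Answer: 3

Derivation:
After 1 (swap(1, 0)): [G, E, A, F, D, B, C]
After 2 (rotate_left(1, 6, k=1)): [G, A, F, D, B, C, E]
After 3 (reverse(2, 6)): [G, A, E, C, B, D, F]
After 4 (reverse(3, 5)): [G, A, E, D, B, C, F]
After 5 (reverse(4, 6)): [G, A, E, D, F, C, B]
After 6 (rotate_left(0, 5, k=4)): [F, C, G, A, E, D, B]
After 7 (rotate_left(3, 5, k=2)): [F, C, G, D, A, E, B]
After 8 (reverse(2, 6)): [F, C, B, E, A, D, G]
After 9 (swap(1, 4)): [F, A, B, E, C, D, G]
After 10 (rotate_left(3, 6, k=3)): [F, A, B, G, E, C, D]
After 11 (swap(5, 4)): [F, A, B, G, C, E, D]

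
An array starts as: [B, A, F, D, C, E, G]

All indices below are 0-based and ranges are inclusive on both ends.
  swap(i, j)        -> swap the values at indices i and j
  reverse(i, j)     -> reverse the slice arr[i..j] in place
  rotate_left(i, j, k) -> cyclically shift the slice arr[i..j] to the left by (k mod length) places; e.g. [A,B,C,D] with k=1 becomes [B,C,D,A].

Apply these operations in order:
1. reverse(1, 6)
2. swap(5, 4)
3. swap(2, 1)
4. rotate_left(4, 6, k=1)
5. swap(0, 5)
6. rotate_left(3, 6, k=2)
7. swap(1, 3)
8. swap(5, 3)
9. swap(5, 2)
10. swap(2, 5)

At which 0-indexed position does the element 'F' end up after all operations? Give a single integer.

Answer: 4

Derivation:
After 1 (reverse(1, 6)): [B, G, E, C, D, F, A]
After 2 (swap(5, 4)): [B, G, E, C, F, D, A]
After 3 (swap(2, 1)): [B, E, G, C, F, D, A]
After 4 (rotate_left(4, 6, k=1)): [B, E, G, C, D, A, F]
After 5 (swap(0, 5)): [A, E, G, C, D, B, F]
After 6 (rotate_left(3, 6, k=2)): [A, E, G, B, F, C, D]
After 7 (swap(1, 3)): [A, B, G, E, F, C, D]
After 8 (swap(5, 3)): [A, B, G, C, F, E, D]
After 9 (swap(5, 2)): [A, B, E, C, F, G, D]
After 10 (swap(2, 5)): [A, B, G, C, F, E, D]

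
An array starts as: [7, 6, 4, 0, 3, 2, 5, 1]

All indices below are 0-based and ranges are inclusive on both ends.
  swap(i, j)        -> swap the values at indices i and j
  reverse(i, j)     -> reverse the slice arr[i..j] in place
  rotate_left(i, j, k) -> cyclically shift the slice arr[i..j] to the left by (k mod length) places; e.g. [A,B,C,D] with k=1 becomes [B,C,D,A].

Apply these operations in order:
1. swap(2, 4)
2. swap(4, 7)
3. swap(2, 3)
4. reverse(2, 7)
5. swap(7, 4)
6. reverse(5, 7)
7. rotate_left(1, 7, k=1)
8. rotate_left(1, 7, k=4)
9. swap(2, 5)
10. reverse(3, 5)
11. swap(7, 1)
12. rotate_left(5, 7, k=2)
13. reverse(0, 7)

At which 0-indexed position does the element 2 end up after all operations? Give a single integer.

After 1 (swap(2, 4)): [7, 6, 3, 0, 4, 2, 5, 1]
After 2 (swap(4, 7)): [7, 6, 3, 0, 1, 2, 5, 4]
After 3 (swap(2, 3)): [7, 6, 0, 3, 1, 2, 5, 4]
After 4 (reverse(2, 7)): [7, 6, 4, 5, 2, 1, 3, 0]
After 5 (swap(7, 4)): [7, 6, 4, 5, 0, 1, 3, 2]
After 6 (reverse(5, 7)): [7, 6, 4, 5, 0, 2, 3, 1]
After 7 (rotate_left(1, 7, k=1)): [7, 4, 5, 0, 2, 3, 1, 6]
After 8 (rotate_left(1, 7, k=4)): [7, 3, 1, 6, 4, 5, 0, 2]
After 9 (swap(2, 5)): [7, 3, 5, 6, 4, 1, 0, 2]
After 10 (reverse(3, 5)): [7, 3, 5, 1, 4, 6, 0, 2]
After 11 (swap(7, 1)): [7, 2, 5, 1, 4, 6, 0, 3]
After 12 (rotate_left(5, 7, k=2)): [7, 2, 5, 1, 4, 3, 6, 0]
After 13 (reverse(0, 7)): [0, 6, 3, 4, 1, 5, 2, 7]

Answer: 6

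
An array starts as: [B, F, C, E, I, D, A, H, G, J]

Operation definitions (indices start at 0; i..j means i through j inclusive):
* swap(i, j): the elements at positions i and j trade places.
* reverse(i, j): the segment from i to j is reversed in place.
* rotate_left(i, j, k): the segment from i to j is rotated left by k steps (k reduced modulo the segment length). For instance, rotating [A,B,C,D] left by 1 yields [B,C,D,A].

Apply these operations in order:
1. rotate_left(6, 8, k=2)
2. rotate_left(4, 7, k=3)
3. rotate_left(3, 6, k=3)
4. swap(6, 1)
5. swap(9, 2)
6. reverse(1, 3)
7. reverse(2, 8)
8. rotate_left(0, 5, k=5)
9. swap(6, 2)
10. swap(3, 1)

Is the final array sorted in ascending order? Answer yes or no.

Answer: no

Derivation:
After 1 (rotate_left(6, 8, k=2)): [B, F, C, E, I, D, G, A, H, J]
After 2 (rotate_left(4, 7, k=3)): [B, F, C, E, A, I, D, G, H, J]
After 3 (rotate_left(3, 6, k=3)): [B, F, C, D, E, A, I, G, H, J]
After 4 (swap(6, 1)): [B, I, C, D, E, A, F, G, H, J]
After 5 (swap(9, 2)): [B, I, J, D, E, A, F, G, H, C]
After 6 (reverse(1, 3)): [B, D, J, I, E, A, F, G, H, C]
After 7 (reverse(2, 8)): [B, D, H, G, F, A, E, I, J, C]
After 8 (rotate_left(0, 5, k=5)): [A, B, D, H, G, F, E, I, J, C]
After 9 (swap(6, 2)): [A, B, E, H, G, F, D, I, J, C]
After 10 (swap(3, 1)): [A, H, E, B, G, F, D, I, J, C]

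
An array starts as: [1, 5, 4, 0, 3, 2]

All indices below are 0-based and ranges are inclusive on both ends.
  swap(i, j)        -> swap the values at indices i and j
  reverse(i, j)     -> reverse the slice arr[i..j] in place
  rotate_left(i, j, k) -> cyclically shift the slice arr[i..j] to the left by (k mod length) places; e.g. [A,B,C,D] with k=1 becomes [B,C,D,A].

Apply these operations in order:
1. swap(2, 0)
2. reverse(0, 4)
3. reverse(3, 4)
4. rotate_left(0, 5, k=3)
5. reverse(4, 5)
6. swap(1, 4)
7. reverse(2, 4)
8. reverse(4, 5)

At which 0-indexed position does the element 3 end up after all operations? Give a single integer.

After 1 (swap(2, 0)): [4, 5, 1, 0, 3, 2]
After 2 (reverse(0, 4)): [3, 0, 1, 5, 4, 2]
After 3 (reverse(3, 4)): [3, 0, 1, 4, 5, 2]
After 4 (rotate_left(0, 5, k=3)): [4, 5, 2, 3, 0, 1]
After 5 (reverse(4, 5)): [4, 5, 2, 3, 1, 0]
After 6 (swap(1, 4)): [4, 1, 2, 3, 5, 0]
After 7 (reverse(2, 4)): [4, 1, 5, 3, 2, 0]
After 8 (reverse(4, 5)): [4, 1, 5, 3, 0, 2]

Answer: 3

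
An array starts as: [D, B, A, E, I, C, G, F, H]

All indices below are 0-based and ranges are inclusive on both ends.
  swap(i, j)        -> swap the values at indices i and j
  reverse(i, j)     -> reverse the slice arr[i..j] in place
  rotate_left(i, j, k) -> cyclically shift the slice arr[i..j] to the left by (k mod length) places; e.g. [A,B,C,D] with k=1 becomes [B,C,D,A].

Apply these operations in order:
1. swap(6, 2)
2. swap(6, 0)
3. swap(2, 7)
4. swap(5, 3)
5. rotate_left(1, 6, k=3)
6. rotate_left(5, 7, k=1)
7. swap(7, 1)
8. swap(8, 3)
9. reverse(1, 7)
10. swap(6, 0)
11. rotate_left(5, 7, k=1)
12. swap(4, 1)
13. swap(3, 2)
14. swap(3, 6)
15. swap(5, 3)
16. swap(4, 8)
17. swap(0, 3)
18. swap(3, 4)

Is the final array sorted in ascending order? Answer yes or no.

Answer: yes

Derivation:
After 1 (swap(6, 2)): [D, B, G, E, I, C, A, F, H]
After 2 (swap(6, 0)): [A, B, G, E, I, C, D, F, H]
After 3 (swap(2, 7)): [A, B, F, E, I, C, D, G, H]
After 4 (swap(5, 3)): [A, B, F, C, I, E, D, G, H]
After 5 (rotate_left(1, 6, k=3)): [A, I, E, D, B, F, C, G, H]
After 6 (rotate_left(5, 7, k=1)): [A, I, E, D, B, C, G, F, H]
After 7 (swap(7, 1)): [A, F, E, D, B, C, G, I, H]
After 8 (swap(8, 3)): [A, F, E, H, B, C, G, I, D]
After 9 (reverse(1, 7)): [A, I, G, C, B, H, E, F, D]
After 10 (swap(6, 0)): [E, I, G, C, B, H, A, F, D]
After 11 (rotate_left(5, 7, k=1)): [E, I, G, C, B, A, F, H, D]
After 12 (swap(4, 1)): [E, B, G, C, I, A, F, H, D]
After 13 (swap(3, 2)): [E, B, C, G, I, A, F, H, D]
After 14 (swap(3, 6)): [E, B, C, F, I, A, G, H, D]
After 15 (swap(5, 3)): [E, B, C, A, I, F, G, H, D]
After 16 (swap(4, 8)): [E, B, C, A, D, F, G, H, I]
After 17 (swap(0, 3)): [A, B, C, E, D, F, G, H, I]
After 18 (swap(3, 4)): [A, B, C, D, E, F, G, H, I]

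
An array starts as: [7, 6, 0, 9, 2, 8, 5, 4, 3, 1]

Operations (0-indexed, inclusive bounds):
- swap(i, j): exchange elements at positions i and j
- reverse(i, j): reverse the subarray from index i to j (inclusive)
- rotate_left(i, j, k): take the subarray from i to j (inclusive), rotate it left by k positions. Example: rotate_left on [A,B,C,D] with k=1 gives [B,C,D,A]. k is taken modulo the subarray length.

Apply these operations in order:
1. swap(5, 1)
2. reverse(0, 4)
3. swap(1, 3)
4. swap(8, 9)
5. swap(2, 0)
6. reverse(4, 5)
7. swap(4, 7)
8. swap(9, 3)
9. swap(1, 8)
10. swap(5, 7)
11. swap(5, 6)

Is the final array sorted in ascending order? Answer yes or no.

After 1 (swap(5, 1)): [7, 8, 0, 9, 2, 6, 5, 4, 3, 1]
After 2 (reverse(0, 4)): [2, 9, 0, 8, 7, 6, 5, 4, 3, 1]
After 3 (swap(1, 3)): [2, 8, 0, 9, 7, 6, 5, 4, 3, 1]
After 4 (swap(8, 9)): [2, 8, 0, 9, 7, 6, 5, 4, 1, 3]
After 5 (swap(2, 0)): [0, 8, 2, 9, 7, 6, 5, 4, 1, 3]
After 6 (reverse(4, 5)): [0, 8, 2, 9, 6, 7, 5, 4, 1, 3]
After 7 (swap(4, 7)): [0, 8, 2, 9, 4, 7, 5, 6, 1, 3]
After 8 (swap(9, 3)): [0, 8, 2, 3, 4, 7, 5, 6, 1, 9]
After 9 (swap(1, 8)): [0, 1, 2, 3, 4, 7, 5, 6, 8, 9]
After 10 (swap(5, 7)): [0, 1, 2, 3, 4, 6, 5, 7, 8, 9]
After 11 (swap(5, 6)): [0, 1, 2, 3, 4, 5, 6, 7, 8, 9]

Answer: yes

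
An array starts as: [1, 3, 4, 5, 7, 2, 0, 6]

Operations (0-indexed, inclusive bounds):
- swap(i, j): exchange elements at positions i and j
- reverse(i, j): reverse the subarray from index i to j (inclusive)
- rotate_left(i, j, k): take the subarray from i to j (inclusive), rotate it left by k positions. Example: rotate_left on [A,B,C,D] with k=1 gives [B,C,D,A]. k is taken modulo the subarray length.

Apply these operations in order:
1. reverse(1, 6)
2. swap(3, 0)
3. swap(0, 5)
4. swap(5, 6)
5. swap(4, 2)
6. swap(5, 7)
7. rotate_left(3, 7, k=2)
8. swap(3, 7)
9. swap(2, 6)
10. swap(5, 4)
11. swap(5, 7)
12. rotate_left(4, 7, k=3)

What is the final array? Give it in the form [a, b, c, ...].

Answer: [4, 0, 1, 2, 7, 3, 6, 5]

Derivation:
After 1 (reverse(1, 6)): [1, 0, 2, 7, 5, 4, 3, 6]
After 2 (swap(3, 0)): [7, 0, 2, 1, 5, 4, 3, 6]
After 3 (swap(0, 5)): [4, 0, 2, 1, 5, 7, 3, 6]
After 4 (swap(5, 6)): [4, 0, 2, 1, 5, 3, 7, 6]
After 5 (swap(4, 2)): [4, 0, 5, 1, 2, 3, 7, 6]
After 6 (swap(5, 7)): [4, 0, 5, 1, 2, 6, 7, 3]
After 7 (rotate_left(3, 7, k=2)): [4, 0, 5, 6, 7, 3, 1, 2]
After 8 (swap(3, 7)): [4, 0, 5, 2, 7, 3, 1, 6]
After 9 (swap(2, 6)): [4, 0, 1, 2, 7, 3, 5, 6]
After 10 (swap(5, 4)): [4, 0, 1, 2, 3, 7, 5, 6]
After 11 (swap(5, 7)): [4, 0, 1, 2, 3, 6, 5, 7]
After 12 (rotate_left(4, 7, k=3)): [4, 0, 1, 2, 7, 3, 6, 5]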